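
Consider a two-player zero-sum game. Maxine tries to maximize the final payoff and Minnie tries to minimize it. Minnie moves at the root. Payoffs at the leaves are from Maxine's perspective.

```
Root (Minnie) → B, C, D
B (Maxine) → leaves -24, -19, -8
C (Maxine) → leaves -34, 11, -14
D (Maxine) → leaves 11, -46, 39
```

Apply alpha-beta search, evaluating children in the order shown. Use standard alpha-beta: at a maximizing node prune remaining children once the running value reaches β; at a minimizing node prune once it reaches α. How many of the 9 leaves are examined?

B [α=-∞,β=+∞]: v=-8
C [α=-∞,β=-8]: v=11 after child 2 ≥ β → β-cutoff, skip 1
D [α=-∞,β=-8]: v=11 after child 1 ≥ β → β-cutoff, skip 2
Root [α=-∞,β=+∞]: v=-8
Leaves evaluated: 6 of 9.

6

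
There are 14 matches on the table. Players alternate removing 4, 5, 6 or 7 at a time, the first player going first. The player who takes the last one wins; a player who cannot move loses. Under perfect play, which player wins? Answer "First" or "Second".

Compute winning (W) and losing (L) positions by backward induction:
i:   0  1  2  3  4  5  6  7  8  9 10 11 12 13 14
     L  L  L  L  W  W  W  W  W  W  W  L  L  L  L
Position 14 is L, so the second player wins.

Second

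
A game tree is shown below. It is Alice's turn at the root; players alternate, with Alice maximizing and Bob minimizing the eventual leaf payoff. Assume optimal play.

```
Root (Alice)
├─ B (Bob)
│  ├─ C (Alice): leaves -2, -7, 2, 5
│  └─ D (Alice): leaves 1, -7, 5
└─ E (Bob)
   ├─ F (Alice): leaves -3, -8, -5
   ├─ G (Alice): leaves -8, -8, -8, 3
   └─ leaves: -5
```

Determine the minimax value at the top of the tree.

5

C (Alice): max(-2, -7, 2, 5) = 5
D (Alice): max(1, -7, 5) = 5
B (Bob): min(5, 5) = 5
F (Alice): max(-3, -8, -5) = -3
G (Alice): max(-8, -8, -8, 3) = 3
E (Bob): min(-3, 3, -5) = -5
Root (Alice): max(5, -5) = 5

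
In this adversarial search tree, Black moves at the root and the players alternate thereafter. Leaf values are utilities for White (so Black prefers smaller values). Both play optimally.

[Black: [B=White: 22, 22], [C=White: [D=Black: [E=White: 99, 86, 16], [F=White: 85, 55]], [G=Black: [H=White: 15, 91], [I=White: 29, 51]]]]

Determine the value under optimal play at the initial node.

22

B (White): max(22, 22) = 22
E (White): max(99, 86, 16) = 99
F (White): max(85, 55) = 85
D (Black): min(99, 85) = 85
H (White): max(15, 91) = 91
I (White): max(29, 51) = 51
G (Black): min(91, 51) = 51
C (White): max(85, 51) = 85
Root (Black): min(22, 85) = 22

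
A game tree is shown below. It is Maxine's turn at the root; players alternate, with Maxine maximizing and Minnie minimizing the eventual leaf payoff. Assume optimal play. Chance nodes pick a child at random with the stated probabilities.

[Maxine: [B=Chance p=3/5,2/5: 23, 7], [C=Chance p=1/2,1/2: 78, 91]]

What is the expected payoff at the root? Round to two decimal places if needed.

84.5

B (Chance): 3/5·23 + 2/5·7 = 16.6
C (Chance): 1/2·78 + 1/2·91 = 84.5
Root (Maxine): max(16.6, 84.5) = 84.5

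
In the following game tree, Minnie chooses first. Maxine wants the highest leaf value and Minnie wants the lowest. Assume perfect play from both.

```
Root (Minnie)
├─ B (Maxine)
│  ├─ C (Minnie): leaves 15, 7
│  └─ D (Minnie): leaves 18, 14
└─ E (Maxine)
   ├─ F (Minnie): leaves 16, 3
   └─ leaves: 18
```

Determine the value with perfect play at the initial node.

C (Minnie): min(15, 7) = 7
D (Minnie): min(18, 14) = 14
B (Maxine): max(7, 14) = 14
F (Minnie): min(16, 3) = 3
E (Maxine): max(3, 18) = 18
Root (Minnie): min(14, 18) = 14

14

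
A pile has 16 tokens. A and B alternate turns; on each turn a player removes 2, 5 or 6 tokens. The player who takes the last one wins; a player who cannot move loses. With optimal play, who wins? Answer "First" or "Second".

i:   0  1  2  3  4  5  6  7  8  9 10 11 12 13 14 15 16
     L  L  W  W  L  W  W  W  L  W  W  L  L  W  W  L  W
Position 16 is W, so the first player wins.

First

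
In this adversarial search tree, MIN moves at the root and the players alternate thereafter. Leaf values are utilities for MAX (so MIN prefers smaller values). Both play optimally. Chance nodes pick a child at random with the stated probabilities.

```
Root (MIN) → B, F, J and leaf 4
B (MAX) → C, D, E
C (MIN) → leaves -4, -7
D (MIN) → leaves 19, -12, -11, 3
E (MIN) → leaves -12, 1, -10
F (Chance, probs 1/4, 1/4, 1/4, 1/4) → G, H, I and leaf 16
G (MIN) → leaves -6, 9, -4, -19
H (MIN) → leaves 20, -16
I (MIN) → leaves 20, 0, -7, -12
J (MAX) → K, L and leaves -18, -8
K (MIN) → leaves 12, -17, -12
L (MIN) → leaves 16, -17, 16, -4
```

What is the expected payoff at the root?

-8

C (MIN): min(-4, -7) = -7
D (MIN): min(19, -12, -11, 3) = -12
E (MIN): min(-12, 1, -10) = -12
B (MAX): max(-7, -12, -12) = -7
G (MIN): min(-6, 9, -4, -19) = -19
H (MIN): min(20, -16) = -16
I (MIN): min(20, 0, -7, -12) = -12
F (Chance): 1/4·-19 + 1/4·-16 + 1/4·-12 + 1/4·16 = -7.75
K (MIN): min(12, -17, -12) = -17
L (MIN): min(16, -17, 16, -4) = -17
J (MAX): max(-17, -17, -18, -8) = -8
Root (MIN): min(-7, -7.75, -8, 4) = -8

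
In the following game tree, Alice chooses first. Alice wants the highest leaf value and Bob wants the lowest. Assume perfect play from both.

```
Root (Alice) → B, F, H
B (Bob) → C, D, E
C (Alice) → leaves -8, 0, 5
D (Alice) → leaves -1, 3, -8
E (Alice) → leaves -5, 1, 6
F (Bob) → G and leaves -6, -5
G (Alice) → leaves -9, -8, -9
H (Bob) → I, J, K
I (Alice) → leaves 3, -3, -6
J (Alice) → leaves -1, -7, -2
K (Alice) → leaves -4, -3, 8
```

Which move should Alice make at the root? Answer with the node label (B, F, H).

B

C (Alice): max(-8, 0, 5) = 5
D (Alice): max(-1, 3, -8) = 3
E (Alice): max(-5, 1, 6) = 6
B (Bob): min(5, 3, 6) = 3
G (Alice): max(-9, -8, -9) = -8
F (Bob): min(-8, -6, -5) = -8
I (Alice): max(3, -3, -6) = 3
J (Alice): max(-1, -7, -2) = -1
K (Alice): max(-4, -3, 8) = 8
H (Bob): min(3, -1, 8) = -1
Root (Alice): max(3, -8, -1) = 3
Alice picks the child with the highest value: B (value 3).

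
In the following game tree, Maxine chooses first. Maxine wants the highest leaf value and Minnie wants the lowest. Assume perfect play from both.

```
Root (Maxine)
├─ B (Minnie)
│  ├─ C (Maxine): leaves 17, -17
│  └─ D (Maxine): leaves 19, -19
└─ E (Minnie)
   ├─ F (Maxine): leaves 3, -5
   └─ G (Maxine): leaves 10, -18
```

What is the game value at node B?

C: max(17, -17) = 17
D: max(19, -19) = 19
B: min(17, 19) = 17

17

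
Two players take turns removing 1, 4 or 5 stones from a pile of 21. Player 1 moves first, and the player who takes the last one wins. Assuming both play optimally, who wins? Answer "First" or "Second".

Positions where the player to move wins (W) vs loses (L):
i:   0  1  2  3  4  5  6  7  8  9 10 11 12 13 14 15 16 17 18 19 20 21
     L  W  L  W  W  W  W  W  L  W  L  W  W  W  W  W  L  W  L  W  W  W
Position 21 is W, so the first player wins.

First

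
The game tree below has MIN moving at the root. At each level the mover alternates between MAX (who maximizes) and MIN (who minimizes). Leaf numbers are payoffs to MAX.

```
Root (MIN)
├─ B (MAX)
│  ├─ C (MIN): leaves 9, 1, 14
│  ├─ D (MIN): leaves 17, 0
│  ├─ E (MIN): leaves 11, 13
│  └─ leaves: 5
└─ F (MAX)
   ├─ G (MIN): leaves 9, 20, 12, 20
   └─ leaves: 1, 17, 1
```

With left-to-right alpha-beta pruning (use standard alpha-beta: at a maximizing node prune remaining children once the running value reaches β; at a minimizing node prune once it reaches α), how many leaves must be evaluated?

14

C [α=-∞,β=+∞]: v=1
D [α=1,β=+∞]: v=0
E [α=1,β=+∞]: v=11
B [α=-∞,β=+∞]: v=11
G [α=-∞,β=11]: v=9
F [α=-∞,β=11]: v=17 after child 3 ≥ β → β-cutoff, skip 1
Root [α=-∞,β=+∞]: v=11
Leaves evaluated: 14 of 15.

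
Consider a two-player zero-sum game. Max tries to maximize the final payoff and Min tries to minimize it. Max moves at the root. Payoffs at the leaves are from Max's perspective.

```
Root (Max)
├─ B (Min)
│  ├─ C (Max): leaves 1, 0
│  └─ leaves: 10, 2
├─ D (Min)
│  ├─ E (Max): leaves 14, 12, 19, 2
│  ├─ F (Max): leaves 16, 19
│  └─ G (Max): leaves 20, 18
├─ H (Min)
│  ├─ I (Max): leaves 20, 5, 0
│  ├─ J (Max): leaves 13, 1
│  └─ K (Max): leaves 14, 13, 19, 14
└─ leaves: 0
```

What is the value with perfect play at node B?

C: max(1, 0) = 1
B: min(1, 10, 2) = 1

1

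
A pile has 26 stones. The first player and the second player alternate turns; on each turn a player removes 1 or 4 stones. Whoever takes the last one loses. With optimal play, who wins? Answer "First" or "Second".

Second

Positions where the player to move wins (W) vs loses (L):
i:   0  1  2  3  4  5  6  7  8  9 10 11 12 13 14 15 16 17 18 19 20 21 22 23 24 25 26
     W  L  W  L  W  W  L  W  L  W  W  L  W  L  W  W  L  W  L  W  W  L  W  L  W  W  L
Position 26 is L, so the second player wins.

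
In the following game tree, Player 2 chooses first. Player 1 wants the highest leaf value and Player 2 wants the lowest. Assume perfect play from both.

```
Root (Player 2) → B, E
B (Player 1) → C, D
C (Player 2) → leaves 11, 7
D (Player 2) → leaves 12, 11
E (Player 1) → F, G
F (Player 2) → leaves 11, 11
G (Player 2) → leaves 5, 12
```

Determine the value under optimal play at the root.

C (Player 2): min(11, 7) = 7
D (Player 2): min(12, 11) = 11
B (Player 1): max(7, 11) = 11
F (Player 2): min(11, 11) = 11
G (Player 2): min(5, 12) = 5
E (Player 1): max(11, 5) = 11
Root (Player 2): min(11, 11) = 11

11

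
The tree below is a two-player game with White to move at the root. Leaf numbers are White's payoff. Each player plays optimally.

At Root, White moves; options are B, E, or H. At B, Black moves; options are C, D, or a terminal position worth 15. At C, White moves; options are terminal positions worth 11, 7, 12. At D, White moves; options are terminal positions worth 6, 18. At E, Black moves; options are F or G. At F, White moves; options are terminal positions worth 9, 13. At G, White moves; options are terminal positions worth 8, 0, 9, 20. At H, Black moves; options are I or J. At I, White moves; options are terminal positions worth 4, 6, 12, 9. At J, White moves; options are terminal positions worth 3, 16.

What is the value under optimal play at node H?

12

I: max(4, 6, 12, 9) = 12
J: max(3, 16) = 16
H: min(12, 16) = 12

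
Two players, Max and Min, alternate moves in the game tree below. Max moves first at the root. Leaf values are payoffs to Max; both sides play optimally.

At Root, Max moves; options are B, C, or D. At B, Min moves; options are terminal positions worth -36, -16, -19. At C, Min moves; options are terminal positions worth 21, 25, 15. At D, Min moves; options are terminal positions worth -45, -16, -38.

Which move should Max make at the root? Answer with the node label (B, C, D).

B (Min): min(-36, -16, -19) = -36
C (Min): min(21, 25, 15) = 15
D (Min): min(-45, -16, -38) = -45
Root (Max): max(-36, 15, -45) = 15
Max picks the child with the highest value: C (value 15).

C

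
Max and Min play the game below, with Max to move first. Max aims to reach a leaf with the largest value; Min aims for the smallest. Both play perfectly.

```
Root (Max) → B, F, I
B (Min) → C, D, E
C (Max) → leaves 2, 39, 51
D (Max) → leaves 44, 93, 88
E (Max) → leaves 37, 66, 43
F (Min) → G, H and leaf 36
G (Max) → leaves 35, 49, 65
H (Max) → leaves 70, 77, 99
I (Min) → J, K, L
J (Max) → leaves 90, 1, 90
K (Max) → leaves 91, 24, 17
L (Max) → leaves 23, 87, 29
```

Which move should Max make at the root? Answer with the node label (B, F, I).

C (Max): max(2, 39, 51) = 51
D (Max): max(44, 93, 88) = 93
E (Max): max(37, 66, 43) = 66
B (Min): min(51, 93, 66) = 51
G (Max): max(35, 49, 65) = 65
H (Max): max(70, 77, 99) = 99
F (Min): min(65, 99, 36) = 36
J (Max): max(90, 1, 90) = 90
K (Max): max(91, 24, 17) = 91
L (Max): max(23, 87, 29) = 87
I (Min): min(90, 91, 87) = 87
Root (Max): max(51, 36, 87) = 87
Max picks the child with the highest value: I (value 87).

I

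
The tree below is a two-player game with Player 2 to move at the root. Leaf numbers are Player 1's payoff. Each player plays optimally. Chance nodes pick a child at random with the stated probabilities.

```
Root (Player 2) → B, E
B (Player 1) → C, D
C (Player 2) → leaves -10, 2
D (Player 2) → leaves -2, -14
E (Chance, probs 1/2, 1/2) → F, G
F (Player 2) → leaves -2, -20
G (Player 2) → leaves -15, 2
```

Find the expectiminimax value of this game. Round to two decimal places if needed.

-17.5

C (Player 2): min(-10, 2) = -10
D (Player 2): min(-2, -14) = -14
B (Player 1): max(-10, -14) = -10
F (Player 2): min(-2, -20) = -20
G (Player 2): min(-15, 2) = -15
E (Chance): 1/2·-20 + 1/2·-15 = -17.5
Root (Player 2): min(-10, -17.5) = -17.5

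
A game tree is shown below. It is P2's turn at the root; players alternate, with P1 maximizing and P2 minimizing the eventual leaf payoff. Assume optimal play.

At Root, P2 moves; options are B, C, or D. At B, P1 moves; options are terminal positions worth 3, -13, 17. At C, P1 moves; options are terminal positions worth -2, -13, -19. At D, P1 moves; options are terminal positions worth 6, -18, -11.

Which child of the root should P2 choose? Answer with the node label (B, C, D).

B (P1): max(3, -13, 17) = 17
C (P1): max(-2, -13, -19) = -2
D (P1): max(6, -18, -11) = 6
Root (P2): min(17, -2, 6) = -2
P2 picks the child with the lowest value: C (value -2).

C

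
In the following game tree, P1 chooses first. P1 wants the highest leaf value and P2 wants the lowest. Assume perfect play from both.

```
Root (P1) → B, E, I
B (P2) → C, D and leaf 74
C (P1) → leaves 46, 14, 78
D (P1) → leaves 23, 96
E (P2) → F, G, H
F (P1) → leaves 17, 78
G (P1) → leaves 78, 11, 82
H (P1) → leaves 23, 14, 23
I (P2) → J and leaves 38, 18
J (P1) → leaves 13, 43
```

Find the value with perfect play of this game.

74

C (P1): max(46, 14, 78) = 78
D (P1): max(23, 96) = 96
B (P2): min(78, 96, 74) = 74
F (P1): max(17, 78) = 78
G (P1): max(78, 11, 82) = 82
H (P1): max(23, 14, 23) = 23
E (P2): min(78, 82, 23) = 23
J (P1): max(13, 43) = 43
I (P2): min(43, 38, 18) = 18
Root (P1): max(74, 23, 18) = 74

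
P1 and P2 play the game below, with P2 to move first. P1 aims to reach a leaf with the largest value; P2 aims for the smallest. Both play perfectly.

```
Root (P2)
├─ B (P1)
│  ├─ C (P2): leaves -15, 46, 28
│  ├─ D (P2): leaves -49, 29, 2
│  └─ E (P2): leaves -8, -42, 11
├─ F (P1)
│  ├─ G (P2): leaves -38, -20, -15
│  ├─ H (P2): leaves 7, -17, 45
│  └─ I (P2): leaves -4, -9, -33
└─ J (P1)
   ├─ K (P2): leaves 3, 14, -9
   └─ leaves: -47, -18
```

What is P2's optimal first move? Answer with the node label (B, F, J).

C (P2): min(-15, 46, 28) = -15
D (P2): min(-49, 29, 2) = -49
E (P2): min(-8, -42, 11) = -42
B (P1): max(-15, -49, -42) = -15
G (P2): min(-38, -20, -15) = -38
H (P2): min(7, -17, 45) = -17
I (P2): min(-4, -9, -33) = -33
F (P1): max(-38, -17, -33) = -17
K (P2): min(3, 14, -9) = -9
J (P1): max(-9, -47, -18) = -9
Root (P2): min(-15, -17, -9) = -17
P2 picks the child with the lowest value: F (value -17).

F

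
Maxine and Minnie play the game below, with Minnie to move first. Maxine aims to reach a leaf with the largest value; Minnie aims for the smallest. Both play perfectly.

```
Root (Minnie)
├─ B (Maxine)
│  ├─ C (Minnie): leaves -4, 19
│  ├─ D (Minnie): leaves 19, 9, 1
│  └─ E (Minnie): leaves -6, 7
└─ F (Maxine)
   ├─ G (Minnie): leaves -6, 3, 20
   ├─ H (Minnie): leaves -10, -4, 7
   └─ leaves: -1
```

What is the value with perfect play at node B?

C: min(-4, 19) = -4
D: min(19, 9, 1) = 1
E: min(-6, 7) = -6
B: max(-4, 1, -6) = 1

1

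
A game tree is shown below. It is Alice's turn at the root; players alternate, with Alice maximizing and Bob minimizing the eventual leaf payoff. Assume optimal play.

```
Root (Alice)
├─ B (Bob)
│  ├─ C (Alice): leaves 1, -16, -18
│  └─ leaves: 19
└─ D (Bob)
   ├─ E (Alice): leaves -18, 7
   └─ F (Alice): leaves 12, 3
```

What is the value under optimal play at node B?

1

C: max(1, -16, -18) = 1
B: min(1, 19) = 1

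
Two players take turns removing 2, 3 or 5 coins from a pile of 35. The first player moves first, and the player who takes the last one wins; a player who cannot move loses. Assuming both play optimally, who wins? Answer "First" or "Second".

i:   0  1  2  3  4  5  6  7  8  9 10 11 12 13 14 15 16 17 18 19 20 21 22 23 24 25 26 27 28 29 30 31 32 33 34 35
     L  L  W  W  W  W  W  L  L  W  W  W  W  W  L  L  W  W  W  W  W  L  L  W  W  W  W  W  L  L  W  W  W  W  W  L
Position 35 is L, so the second player wins.

Second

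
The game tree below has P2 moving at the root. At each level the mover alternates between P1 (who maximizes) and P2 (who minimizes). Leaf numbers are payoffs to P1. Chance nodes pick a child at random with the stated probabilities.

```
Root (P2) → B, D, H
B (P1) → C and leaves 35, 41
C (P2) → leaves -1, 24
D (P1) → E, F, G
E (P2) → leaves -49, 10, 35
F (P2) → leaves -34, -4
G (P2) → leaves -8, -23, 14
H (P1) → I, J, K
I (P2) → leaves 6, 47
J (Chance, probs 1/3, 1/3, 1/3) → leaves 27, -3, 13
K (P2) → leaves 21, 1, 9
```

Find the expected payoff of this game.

-23

C (P2): min(-1, 24) = -1
B (P1): max(-1, 35, 41) = 41
E (P2): min(-49, 10, 35) = -49
F (P2): min(-34, -4) = -34
G (P2): min(-8, -23, 14) = -23
D (P1): max(-49, -34, -23) = -23
I (P2): min(6, 47) = 6
J (Chance): 1/3·27 + 1/3·-3 + 1/3·13 = 12.33
K (P2): min(21, 1, 9) = 1
H (P1): max(6, 12.33, 1) = 12.33
Root (P2): min(41, -23, 12.33) = -23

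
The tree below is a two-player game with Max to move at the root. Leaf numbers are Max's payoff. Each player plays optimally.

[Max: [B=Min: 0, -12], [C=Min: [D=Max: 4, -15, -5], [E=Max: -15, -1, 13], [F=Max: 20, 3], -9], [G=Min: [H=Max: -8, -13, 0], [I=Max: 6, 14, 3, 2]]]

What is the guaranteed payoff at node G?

0

H: max(-8, -13, 0) = 0
I: max(6, 14, 3, 2) = 14
G: min(0, 14) = 0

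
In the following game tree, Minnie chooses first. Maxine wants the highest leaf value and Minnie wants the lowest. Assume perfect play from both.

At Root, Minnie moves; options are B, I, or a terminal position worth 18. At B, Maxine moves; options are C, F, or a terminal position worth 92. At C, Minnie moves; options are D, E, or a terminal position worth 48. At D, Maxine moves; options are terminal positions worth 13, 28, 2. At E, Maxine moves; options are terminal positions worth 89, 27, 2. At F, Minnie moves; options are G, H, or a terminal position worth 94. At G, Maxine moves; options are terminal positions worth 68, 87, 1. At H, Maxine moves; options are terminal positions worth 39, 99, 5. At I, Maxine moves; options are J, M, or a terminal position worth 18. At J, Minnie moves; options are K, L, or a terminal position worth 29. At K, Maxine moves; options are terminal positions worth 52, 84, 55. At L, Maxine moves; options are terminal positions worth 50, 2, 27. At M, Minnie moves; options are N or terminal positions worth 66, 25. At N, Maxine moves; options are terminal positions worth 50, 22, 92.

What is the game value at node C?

D: max(13, 28, 2) = 28
E: max(89, 27, 2) = 89
C: min(28, 89, 48) = 28

28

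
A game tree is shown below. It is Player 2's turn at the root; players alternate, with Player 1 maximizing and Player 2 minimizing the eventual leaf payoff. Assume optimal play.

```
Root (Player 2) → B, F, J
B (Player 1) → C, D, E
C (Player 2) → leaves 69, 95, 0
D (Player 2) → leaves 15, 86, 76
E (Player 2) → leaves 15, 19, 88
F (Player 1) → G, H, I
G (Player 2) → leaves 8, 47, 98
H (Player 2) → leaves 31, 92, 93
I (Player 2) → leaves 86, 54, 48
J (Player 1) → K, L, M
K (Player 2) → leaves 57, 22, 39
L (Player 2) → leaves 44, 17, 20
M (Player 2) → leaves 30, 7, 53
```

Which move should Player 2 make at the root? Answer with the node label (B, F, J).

C (Player 2): min(69, 95, 0) = 0
D (Player 2): min(15, 86, 76) = 15
E (Player 2): min(15, 19, 88) = 15
B (Player 1): max(0, 15, 15) = 15
G (Player 2): min(8, 47, 98) = 8
H (Player 2): min(31, 92, 93) = 31
I (Player 2): min(86, 54, 48) = 48
F (Player 1): max(8, 31, 48) = 48
K (Player 2): min(57, 22, 39) = 22
L (Player 2): min(44, 17, 20) = 17
M (Player 2): min(30, 7, 53) = 7
J (Player 1): max(22, 17, 7) = 22
Root (Player 2): min(15, 48, 22) = 15
Player 2 picks the child with the lowest value: B (value 15).

B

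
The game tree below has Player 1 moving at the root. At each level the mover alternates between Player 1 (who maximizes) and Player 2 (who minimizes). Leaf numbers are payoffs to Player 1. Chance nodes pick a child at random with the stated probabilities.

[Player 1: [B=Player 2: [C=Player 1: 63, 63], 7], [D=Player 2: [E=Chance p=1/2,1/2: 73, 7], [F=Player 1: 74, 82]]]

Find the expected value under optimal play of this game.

C (Player 1): max(63, 63) = 63
B (Player 2): min(63, 7) = 7
E (Chance): 1/2·73 + 1/2·7 = 40
F (Player 1): max(74, 82) = 82
D (Player 2): min(40, 82) = 40
Root (Player 1): max(7, 40) = 40

40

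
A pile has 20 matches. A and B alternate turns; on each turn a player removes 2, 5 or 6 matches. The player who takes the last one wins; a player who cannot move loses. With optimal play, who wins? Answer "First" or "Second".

W/L table (W = player to move can force a win):
i:   0  1  2  3  4  5  6  7  8  9 10 11 12 13 14 15 16 17 18 19 20
     L  L  W  W  L  W  W  W  L  W  W  L  L  W  W  L  W  W  W  L  W
Position 20 is W, so the first player wins.

First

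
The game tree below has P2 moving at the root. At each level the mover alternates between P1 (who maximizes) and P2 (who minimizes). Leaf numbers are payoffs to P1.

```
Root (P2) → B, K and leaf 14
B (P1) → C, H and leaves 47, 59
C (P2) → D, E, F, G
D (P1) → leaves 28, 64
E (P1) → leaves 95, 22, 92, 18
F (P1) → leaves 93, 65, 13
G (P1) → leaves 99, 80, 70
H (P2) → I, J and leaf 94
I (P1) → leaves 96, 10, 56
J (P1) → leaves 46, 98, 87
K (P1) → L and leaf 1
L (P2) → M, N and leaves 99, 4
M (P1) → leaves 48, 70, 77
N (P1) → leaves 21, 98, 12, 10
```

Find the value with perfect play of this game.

D (P1): max(28, 64) = 64
E (P1): max(95, 22, 92, 18) = 95
F (P1): max(93, 65, 13) = 93
G (P1): max(99, 80, 70) = 99
C (P2): min(64, 95, 93, 99) = 64
I (P1): max(96, 10, 56) = 96
J (P1): max(46, 98, 87) = 98
H (P2): min(96, 98, 94) = 94
B (P1): max(64, 94, 47, 59) = 94
M (P1): max(48, 70, 77) = 77
N (P1): max(21, 98, 12, 10) = 98
L (P2): min(77, 98, 99, 4) = 4
K (P1): max(4, 1) = 4
Root (P2): min(94, 4, 14) = 4

4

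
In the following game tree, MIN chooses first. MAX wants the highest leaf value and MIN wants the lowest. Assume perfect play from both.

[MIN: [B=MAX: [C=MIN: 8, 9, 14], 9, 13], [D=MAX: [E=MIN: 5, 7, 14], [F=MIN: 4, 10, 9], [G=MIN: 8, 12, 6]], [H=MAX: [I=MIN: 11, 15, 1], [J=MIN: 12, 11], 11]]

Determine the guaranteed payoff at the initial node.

6

C (MIN): min(8, 9, 14) = 8
B (MAX): max(8, 9, 13) = 13
E (MIN): min(5, 7, 14) = 5
F (MIN): min(4, 10, 9) = 4
G (MIN): min(8, 12, 6) = 6
D (MAX): max(5, 4, 6) = 6
I (MIN): min(11, 15, 1) = 1
J (MIN): min(12, 11) = 11
H (MAX): max(1, 11, 11) = 11
Root (MIN): min(13, 6, 11) = 6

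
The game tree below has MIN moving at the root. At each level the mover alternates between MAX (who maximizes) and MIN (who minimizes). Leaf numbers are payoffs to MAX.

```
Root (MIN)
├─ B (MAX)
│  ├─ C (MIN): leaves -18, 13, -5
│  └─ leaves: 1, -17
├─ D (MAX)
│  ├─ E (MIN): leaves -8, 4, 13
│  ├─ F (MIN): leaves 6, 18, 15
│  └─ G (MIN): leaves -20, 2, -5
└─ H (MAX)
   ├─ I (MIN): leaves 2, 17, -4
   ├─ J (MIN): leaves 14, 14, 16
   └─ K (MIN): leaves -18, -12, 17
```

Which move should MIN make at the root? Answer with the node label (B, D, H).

B

C (MIN): min(-18, 13, -5) = -18
B (MAX): max(-18, 1, -17) = 1
E (MIN): min(-8, 4, 13) = -8
F (MIN): min(6, 18, 15) = 6
G (MIN): min(-20, 2, -5) = -20
D (MAX): max(-8, 6, -20) = 6
I (MIN): min(2, 17, -4) = -4
J (MIN): min(14, 14, 16) = 14
K (MIN): min(-18, -12, 17) = -18
H (MAX): max(-4, 14, -18) = 14
Root (MIN): min(1, 6, 14) = 1
MIN picks the child with the lowest value: B (value 1).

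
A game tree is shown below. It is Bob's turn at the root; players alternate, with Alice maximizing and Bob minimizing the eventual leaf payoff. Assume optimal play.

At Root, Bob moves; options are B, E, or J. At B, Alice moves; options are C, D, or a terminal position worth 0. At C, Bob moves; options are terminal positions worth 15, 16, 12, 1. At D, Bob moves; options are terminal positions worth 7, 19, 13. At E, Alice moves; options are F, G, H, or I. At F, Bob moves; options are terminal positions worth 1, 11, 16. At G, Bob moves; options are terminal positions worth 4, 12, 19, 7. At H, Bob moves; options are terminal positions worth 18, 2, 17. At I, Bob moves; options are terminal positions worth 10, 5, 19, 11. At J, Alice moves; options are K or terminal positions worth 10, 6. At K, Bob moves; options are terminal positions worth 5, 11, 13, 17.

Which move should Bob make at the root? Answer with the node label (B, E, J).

C (Bob): min(15, 16, 12, 1) = 1
D (Bob): min(7, 19, 13) = 7
B (Alice): max(1, 7, 0) = 7
F (Bob): min(1, 11, 16) = 1
G (Bob): min(4, 12, 19, 7) = 4
H (Bob): min(18, 2, 17) = 2
I (Bob): min(10, 5, 19, 11) = 5
E (Alice): max(1, 4, 2, 5) = 5
K (Bob): min(5, 11, 13, 17) = 5
J (Alice): max(5, 10, 6) = 10
Root (Bob): min(7, 5, 10) = 5
Bob picks the child with the lowest value: E (value 5).

E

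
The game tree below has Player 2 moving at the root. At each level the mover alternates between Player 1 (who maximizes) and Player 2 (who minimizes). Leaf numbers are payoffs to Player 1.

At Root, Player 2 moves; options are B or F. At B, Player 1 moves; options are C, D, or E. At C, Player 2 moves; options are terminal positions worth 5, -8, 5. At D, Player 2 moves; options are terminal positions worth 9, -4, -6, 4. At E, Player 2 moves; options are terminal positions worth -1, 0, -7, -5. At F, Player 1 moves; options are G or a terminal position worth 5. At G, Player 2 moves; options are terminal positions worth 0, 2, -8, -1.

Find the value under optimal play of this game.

-6

C (Player 2): min(5, -8, 5) = -8
D (Player 2): min(9, -4, -6, 4) = -6
E (Player 2): min(-1, 0, -7, -5) = -7
B (Player 1): max(-8, -6, -7) = -6
G (Player 2): min(0, 2, -8, -1) = -8
F (Player 1): max(-8, 5) = 5
Root (Player 2): min(-6, 5) = -6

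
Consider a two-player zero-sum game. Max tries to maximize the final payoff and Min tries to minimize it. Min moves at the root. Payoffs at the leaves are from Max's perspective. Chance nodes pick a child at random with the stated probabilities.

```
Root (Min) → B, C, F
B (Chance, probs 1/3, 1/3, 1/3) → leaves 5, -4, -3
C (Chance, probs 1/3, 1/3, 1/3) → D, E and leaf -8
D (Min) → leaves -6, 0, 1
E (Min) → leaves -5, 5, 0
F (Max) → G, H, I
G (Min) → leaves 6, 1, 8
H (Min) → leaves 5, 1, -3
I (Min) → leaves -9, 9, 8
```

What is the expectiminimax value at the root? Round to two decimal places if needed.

-6.33

B (Chance): 1/3·5 + 1/3·-4 + 1/3·-3 = -0.67
D (Min): min(-6, 0, 1) = -6
E (Min): min(-5, 5, 0) = -5
C (Chance): 1/3·-6 + 1/3·-5 + 1/3·-8 = -6.33
G (Min): min(6, 1, 8) = 1
H (Min): min(5, 1, -3) = -3
I (Min): min(-9, 9, 8) = -9
F (Max): max(1, -3, -9) = 1
Root (Min): min(-0.67, -6.33, 1) = -6.33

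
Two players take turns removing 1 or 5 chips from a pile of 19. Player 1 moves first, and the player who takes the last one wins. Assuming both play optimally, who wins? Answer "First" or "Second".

W/L table (W = player to move can force a win):
i:   0  1  2  3  4  5  6  7  8  9 10 11 12 13 14 15 16 17 18 19
     L  W  L  W  L  W  L  W  L  W  L  W  L  W  L  W  L  W  L  W
Position 19 is W, so the first player wins.

First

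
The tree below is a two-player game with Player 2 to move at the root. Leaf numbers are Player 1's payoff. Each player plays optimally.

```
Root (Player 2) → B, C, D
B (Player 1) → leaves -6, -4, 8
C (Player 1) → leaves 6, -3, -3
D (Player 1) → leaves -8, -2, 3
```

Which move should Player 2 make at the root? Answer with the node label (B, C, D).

D

B (Player 1): max(-6, -4, 8) = 8
C (Player 1): max(6, -3, -3) = 6
D (Player 1): max(-8, -2, 3) = 3
Root (Player 2): min(8, 6, 3) = 3
Player 2 picks the child with the lowest value: D (value 3).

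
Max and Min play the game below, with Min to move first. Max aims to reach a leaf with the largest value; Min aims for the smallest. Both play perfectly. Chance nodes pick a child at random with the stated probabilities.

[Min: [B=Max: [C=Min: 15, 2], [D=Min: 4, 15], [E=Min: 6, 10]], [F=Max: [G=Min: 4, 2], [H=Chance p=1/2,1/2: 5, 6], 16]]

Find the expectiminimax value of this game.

6

C (Min): min(15, 2) = 2
D (Min): min(4, 15) = 4
E (Min): min(6, 10) = 6
B (Max): max(2, 4, 6) = 6
G (Min): min(4, 2) = 2
H (Chance): 1/2·5 + 1/2·6 = 5.5
F (Max): max(2, 5.5, 16) = 16
Root (Min): min(6, 16) = 6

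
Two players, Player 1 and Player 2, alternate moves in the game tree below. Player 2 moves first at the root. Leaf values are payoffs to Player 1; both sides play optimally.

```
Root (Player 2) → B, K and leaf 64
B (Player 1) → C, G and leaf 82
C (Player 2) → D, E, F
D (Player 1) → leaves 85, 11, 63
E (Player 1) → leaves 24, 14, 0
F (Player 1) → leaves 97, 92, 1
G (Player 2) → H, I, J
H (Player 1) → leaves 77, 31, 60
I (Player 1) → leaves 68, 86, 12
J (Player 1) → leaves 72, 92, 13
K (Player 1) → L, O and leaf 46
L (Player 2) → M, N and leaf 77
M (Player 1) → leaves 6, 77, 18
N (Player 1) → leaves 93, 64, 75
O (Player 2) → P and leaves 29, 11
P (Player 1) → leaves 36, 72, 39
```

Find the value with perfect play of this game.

64

D (Player 1): max(85, 11, 63) = 85
E (Player 1): max(24, 14, 0) = 24
F (Player 1): max(97, 92, 1) = 97
C (Player 2): min(85, 24, 97) = 24
H (Player 1): max(77, 31, 60) = 77
I (Player 1): max(68, 86, 12) = 86
J (Player 1): max(72, 92, 13) = 92
G (Player 2): min(77, 86, 92) = 77
B (Player 1): max(24, 77, 82) = 82
M (Player 1): max(6, 77, 18) = 77
N (Player 1): max(93, 64, 75) = 93
L (Player 2): min(77, 93, 77) = 77
P (Player 1): max(36, 72, 39) = 72
O (Player 2): min(72, 29, 11) = 11
K (Player 1): max(77, 11, 46) = 77
Root (Player 2): min(82, 77, 64) = 64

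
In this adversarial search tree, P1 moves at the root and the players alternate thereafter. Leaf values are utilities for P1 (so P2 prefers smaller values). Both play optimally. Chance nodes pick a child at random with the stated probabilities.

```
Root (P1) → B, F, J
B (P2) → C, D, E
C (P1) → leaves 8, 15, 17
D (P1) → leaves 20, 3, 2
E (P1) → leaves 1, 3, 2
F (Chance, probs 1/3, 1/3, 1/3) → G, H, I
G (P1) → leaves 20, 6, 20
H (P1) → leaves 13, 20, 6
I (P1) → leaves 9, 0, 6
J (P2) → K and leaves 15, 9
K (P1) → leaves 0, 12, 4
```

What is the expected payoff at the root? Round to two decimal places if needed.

16.33

C (P1): max(8, 15, 17) = 17
D (P1): max(20, 3, 2) = 20
E (P1): max(1, 3, 2) = 3
B (P2): min(17, 20, 3) = 3
G (P1): max(20, 6, 20) = 20
H (P1): max(13, 20, 6) = 20
I (P1): max(9, 0, 6) = 9
F (Chance): 1/3·20 + 1/3·20 + 1/3·9 = 16.33
K (P1): max(0, 12, 4) = 12
J (P2): min(12, 15, 9) = 9
Root (P1): max(3, 16.33, 9) = 16.33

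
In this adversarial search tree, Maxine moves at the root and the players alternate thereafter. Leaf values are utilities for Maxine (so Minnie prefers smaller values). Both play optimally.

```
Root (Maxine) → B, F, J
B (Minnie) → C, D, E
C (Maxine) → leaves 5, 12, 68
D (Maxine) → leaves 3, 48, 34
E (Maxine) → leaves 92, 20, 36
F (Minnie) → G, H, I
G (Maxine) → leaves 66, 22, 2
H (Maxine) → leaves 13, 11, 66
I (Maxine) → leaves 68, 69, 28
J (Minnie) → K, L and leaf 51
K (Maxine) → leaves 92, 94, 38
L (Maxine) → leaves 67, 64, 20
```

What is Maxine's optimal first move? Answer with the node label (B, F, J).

C (Maxine): max(5, 12, 68) = 68
D (Maxine): max(3, 48, 34) = 48
E (Maxine): max(92, 20, 36) = 92
B (Minnie): min(68, 48, 92) = 48
G (Maxine): max(66, 22, 2) = 66
H (Maxine): max(13, 11, 66) = 66
I (Maxine): max(68, 69, 28) = 69
F (Minnie): min(66, 66, 69) = 66
K (Maxine): max(92, 94, 38) = 94
L (Maxine): max(67, 64, 20) = 67
J (Minnie): min(94, 67, 51) = 51
Root (Maxine): max(48, 66, 51) = 66
Maxine picks the child with the highest value: F (value 66).

F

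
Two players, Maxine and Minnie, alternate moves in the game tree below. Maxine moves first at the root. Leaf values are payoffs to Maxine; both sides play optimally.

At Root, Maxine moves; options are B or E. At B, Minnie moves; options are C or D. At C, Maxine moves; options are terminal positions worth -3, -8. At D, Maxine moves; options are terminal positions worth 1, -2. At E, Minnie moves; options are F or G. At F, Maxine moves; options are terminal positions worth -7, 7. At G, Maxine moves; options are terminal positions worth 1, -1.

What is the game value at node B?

-3

C: max(-3, -8) = -3
D: max(1, -2) = 1
B: min(-3, 1) = -3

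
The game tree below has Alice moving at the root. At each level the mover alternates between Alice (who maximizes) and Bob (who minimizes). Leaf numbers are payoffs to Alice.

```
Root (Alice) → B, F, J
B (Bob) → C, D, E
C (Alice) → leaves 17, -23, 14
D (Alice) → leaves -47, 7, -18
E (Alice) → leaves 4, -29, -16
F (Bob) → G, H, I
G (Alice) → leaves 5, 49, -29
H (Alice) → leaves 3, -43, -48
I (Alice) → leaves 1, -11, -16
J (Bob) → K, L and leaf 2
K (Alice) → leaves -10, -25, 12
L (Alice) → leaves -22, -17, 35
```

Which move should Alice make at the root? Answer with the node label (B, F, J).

C (Alice): max(17, -23, 14) = 17
D (Alice): max(-47, 7, -18) = 7
E (Alice): max(4, -29, -16) = 4
B (Bob): min(17, 7, 4) = 4
G (Alice): max(5, 49, -29) = 49
H (Alice): max(3, -43, -48) = 3
I (Alice): max(1, -11, -16) = 1
F (Bob): min(49, 3, 1) = 1
K (Alice): max(-10, -25, 12) = 12
L (Alice): max(-22, -17, 35) = 35
J (Bob): min(12, 35, 2) = 2
Root (Alice): max(4, 1, 2) = 4
Alice picks the child with the highest value: B (value 4).

B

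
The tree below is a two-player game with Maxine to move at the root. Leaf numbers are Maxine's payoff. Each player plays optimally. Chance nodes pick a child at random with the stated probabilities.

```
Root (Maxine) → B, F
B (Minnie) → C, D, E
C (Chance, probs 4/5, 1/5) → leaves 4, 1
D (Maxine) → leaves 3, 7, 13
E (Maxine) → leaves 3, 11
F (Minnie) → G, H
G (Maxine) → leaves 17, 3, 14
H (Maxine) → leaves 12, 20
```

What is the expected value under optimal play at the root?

17

C (Chance): 4/5·4 + 1/5·1 = 3.4
D (Maxine): max(3, 7, 13) = 13
E (Maxine): max(3, 11) = 11
B (Minnie): min(3.4, 13, 11) = 3.4
G (Maxine): max(17, 3, 14) = 17
H (Maxine): max(12, 20) = 20
F (Minnie): min(17, 20) = 17
Root (Maxine): max(3.4, 17) = 17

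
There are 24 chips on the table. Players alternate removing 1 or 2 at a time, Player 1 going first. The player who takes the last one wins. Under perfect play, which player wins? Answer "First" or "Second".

Second

i:   0  1  2  3  4  5  6  7  8  9 10 11 12 13 14 15 16 17 18 19 20 21 22 23 24
     L  W  W  L  W  W  L  W  W  L  W  W  L  W  W  L  W  W  L  W  W  L  W  W  L
Position 24 is L, so the second player wins.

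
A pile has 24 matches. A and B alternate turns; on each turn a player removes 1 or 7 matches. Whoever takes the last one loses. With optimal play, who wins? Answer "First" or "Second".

First

Mark each pile size as W (mover wins) or L (mover loses):
i:   0  1  2  3  4  5  6  7  8  9 10 11 12 13 14 15 16 17 18 19 20 21 22 23 24
     W  L  W  L  W  L  W  L  W  L  W  L  W  L  W  L  W  L  W  L  W  L  W  L  W
Position 24 is W, so the first player wins.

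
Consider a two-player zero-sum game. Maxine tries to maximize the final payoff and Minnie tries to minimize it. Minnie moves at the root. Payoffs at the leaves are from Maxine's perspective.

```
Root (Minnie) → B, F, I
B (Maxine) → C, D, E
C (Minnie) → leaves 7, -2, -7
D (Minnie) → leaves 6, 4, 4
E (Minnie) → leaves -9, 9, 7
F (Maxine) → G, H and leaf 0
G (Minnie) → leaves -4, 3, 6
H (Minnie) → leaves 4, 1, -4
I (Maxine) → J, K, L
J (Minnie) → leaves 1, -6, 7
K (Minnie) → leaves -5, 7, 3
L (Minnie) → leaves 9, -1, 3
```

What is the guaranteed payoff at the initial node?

C (Minnie): min(7, -2, -7) = -7
D (Minnie): min(6, 4, 4) = 4
E (Minnie): min(-9, 9, 7) = -9
B (Maxine): max(-7, 4, -9) = 4
G (Minnie): min(-4, 3, 6) = -4
H (Minnie): min(4, 1, -4) = -4
F (Maxine): max(-4, -4, 0) = 0
J (Minnie): min(1, -6, 7) = -6
K (Minnie): min(-5, 7, 3) = -5
L (Minnie): min(9, -1, 3) = -1
I (Maxine): max(-6, -5, -1) = -1
Root (Minnie): min(4, 0, -1) = -1

-1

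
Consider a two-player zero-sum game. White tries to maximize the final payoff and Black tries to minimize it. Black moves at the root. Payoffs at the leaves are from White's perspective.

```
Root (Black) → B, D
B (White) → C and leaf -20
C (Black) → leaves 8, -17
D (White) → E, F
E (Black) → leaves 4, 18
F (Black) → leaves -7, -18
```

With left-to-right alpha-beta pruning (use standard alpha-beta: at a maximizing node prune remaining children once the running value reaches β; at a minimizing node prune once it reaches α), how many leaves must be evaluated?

5

C [α=-∞,β=+∞]: v=-17
B [α=-∞,β=+∞]: v=-17
E [α=-∞,β=-17]: v=4
D [α=-∞,β=-17]: v=4 after child 1 ≥ β → β-cutoff, skip 1
Root [α=-∞,β=+∞]: v=-17
Leaves evaluated: 5 of 7.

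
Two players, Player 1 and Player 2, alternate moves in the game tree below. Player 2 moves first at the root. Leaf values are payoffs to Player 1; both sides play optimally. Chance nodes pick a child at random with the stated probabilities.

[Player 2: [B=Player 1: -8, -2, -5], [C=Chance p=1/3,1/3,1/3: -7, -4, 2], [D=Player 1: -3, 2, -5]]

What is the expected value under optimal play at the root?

-3

B (Player 1): max(-8, -2, -5) = -2
C (Chance): 1/3·-7 + 1/3·-4 + 1/3·2 = -3
D (Player 1): max(-3, 2, -5) = 2
Root (Player 2): min(-2, -3, 2) = -3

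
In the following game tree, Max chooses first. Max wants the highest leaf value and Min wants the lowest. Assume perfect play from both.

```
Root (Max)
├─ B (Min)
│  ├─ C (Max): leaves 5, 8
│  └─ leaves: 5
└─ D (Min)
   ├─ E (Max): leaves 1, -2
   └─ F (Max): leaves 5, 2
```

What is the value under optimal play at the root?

5

C (Max): max(5, 8) = 8
B (Min): min(8, 5) = 5
E (Max): max(1, -2) = 1
F (Max): max(5, 2) = 5
D (Min): min(1, 5) = 1
Root (Max): max(5, 1) = 5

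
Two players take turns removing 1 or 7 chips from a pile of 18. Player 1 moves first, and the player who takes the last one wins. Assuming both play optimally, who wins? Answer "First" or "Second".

Second

i:   0  1  2  3  4  5  6  7  8  9 10 11 12 13 14 15 16 17 18
     L  W  L  W  L  W  L  W  L  W  L  W  L  W  L  W  L  W  L
Position 18 is L, so the second player wins.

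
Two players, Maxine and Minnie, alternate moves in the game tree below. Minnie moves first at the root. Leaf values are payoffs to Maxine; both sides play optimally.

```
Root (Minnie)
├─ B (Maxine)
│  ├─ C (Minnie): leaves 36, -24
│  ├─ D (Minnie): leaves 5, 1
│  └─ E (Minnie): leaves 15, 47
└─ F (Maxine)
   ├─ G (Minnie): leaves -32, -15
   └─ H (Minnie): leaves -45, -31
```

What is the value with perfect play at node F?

-32

G: min(-32, -15) = -32
H: min(-45, -31) = -45
F: max(-32, -45) = -32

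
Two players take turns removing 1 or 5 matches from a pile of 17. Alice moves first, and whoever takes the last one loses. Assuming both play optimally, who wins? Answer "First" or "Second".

W/L table (W = player to move can force a win):
i:   0  1  2  3  4  5  6  7  8  9 10 11 12 13 14 15 16 17
     W  L  W  L  W  L  W  L  W  L  W  L  W  L  W  L  W  L
Position 17 is L, so the second player wins.

Second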